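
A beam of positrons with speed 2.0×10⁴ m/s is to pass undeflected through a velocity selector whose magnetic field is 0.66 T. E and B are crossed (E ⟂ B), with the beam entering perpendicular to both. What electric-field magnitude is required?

For straight-line motion qE = qvB, so E = vB.
E = 2.0×10⁴ × 0.66 = 1.3×10⁴ V/m.

E = 1.3×10⁴ V/m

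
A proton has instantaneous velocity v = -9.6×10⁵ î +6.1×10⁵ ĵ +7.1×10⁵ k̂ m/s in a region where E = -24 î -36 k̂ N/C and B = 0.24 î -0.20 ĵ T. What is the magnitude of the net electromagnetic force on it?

v×B = (1.42×10⁵, 1.70×10⁵, 4.56×10⁴) N/C.
E + v×B = (1.42×10⁵, 1.70×10⁵, 4.56×10⁴) N/C.
F = q(E + v×B) = (1.602×10⁻¹⁹ C)·(1.42×10⁵, 1.70×10⁵, 4.56×10⁴) = (2.27×10⁻¹⁴, 2.73×10⁻¹⁴, 7.30×10⁻¹⁵) N.
|F| = 3.63×10⁻¹⁴ N.

|F| ≈ 3.63×10⁻¹⁴ N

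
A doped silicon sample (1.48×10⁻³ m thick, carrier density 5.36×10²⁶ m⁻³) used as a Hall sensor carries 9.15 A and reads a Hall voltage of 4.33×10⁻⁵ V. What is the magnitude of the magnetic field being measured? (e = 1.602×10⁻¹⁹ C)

B ≈ 0.601 T

From V_H = IB/(n e t), B = V_H n e t / I.
B = (4.33×10⁻⁵)(5.36×10²⁶)(1.602×10⁻¹⁹)(1.48×10⁻³)/9.15 ≈ 0.601 T.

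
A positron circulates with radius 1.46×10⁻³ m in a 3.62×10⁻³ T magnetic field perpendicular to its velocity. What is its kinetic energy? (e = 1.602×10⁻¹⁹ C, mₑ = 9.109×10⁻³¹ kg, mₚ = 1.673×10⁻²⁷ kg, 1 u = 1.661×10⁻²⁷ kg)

v = |q|Br/m, then KE = ½mv² = (qBr)²/(2m).
v = (1.602×10⁻¹⁹)(3.62×10⁻³)(1.46×10⁻³)/9.109×10⁻³¹ ≈ 9.295×10⁵ m/s.
KE = ½(9.109×10⁻³¹)(9.295×10⁵)² ≈ 3.94×10⁻¹⁹ J = 2.46 eV.

KE ≈ 2.46 eV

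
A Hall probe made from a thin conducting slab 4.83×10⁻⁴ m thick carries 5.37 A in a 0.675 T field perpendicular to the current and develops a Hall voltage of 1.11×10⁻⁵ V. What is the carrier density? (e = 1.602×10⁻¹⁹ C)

n ≈ 4.22×10²⁷ m⁻³

From V_H = IB/(n e t), n = IB/(V_H e t).
n = (5.37)(0.675)/((1.11×10⁻⁵)(1.602×10⁻¹⁹)(4.83×10⁻⁴)) ≈ 4.22×10²⁷ m⁻³.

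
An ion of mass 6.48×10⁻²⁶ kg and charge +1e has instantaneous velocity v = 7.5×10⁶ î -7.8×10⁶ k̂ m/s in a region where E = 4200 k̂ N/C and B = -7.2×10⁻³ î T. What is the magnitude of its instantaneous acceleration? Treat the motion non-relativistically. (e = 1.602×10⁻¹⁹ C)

v×B = (0, 5.62×10⁴, 0) N/C.
E + v×B = (0, 5.62×10⁴, 4200) N/C.
F = q(E + v×B) = (1.602×10⁻¹⁹ C)·(0, 5.62×10⁴, 4200) = (0, 9.00×10⁻¹⁵, 6.73×10⁻¹⁶) N.
|a| = |F|/m = 9.022×10⁻¹⁵/6.48×10⁻²⁶ ≈ 1.39×10¹¹ m/s².

|a| ≈ 1.39×10¹¹ m/s²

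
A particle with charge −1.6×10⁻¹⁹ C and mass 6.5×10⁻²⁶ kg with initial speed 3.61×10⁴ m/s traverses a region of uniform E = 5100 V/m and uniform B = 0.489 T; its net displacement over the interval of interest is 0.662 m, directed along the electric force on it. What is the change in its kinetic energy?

The magnetic force is always ⟂ v and does no work; only the electric force changes KE.
ΔKE = F_E · d = |q|E d = (1.6×10⁻¹⁹)(5100)(0.662) ≈ 5.40×10⁻¹⁶ J.

ΔKE ≈ 5.40×10⁻¹⁶ J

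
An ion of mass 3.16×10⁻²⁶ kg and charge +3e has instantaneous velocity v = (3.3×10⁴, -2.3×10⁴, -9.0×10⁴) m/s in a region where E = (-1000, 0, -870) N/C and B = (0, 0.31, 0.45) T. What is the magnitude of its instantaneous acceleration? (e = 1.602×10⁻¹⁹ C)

v×B = (1.76×10⁴, -1.48×10⁴, 1.02×10⁴) N/C.
E + v×B = (1.66×10⁴, -1.48×10⁴, 9360) N/C.
F = q(E + v×B) = (4.806×10⁻¹⁹ C)·(1.66×10⁴, -1.48×10⁴, 9360) = (7.95×10⁻¹⁵, -7.14×10⁻¹⁵, 4.50×10⁻¹⁵) N.
|a| = |F|/m = 1.159×10⁻¹⁴/3.16×10⁻²⁶ ≈ 3.67×10¹¹ m/s².

|a| ≈ 3.67×10¹¹ m/s²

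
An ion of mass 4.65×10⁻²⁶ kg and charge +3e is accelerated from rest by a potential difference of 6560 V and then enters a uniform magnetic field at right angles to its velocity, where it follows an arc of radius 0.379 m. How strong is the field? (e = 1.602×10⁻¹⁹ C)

B ≈ 0.0940 T

v = √(2|q|V/m) = √(2·4.806×10⁻¹⁹·6560/4.65×10⁻²⁶) ≈ 3.682×10⁵ m/s.
B = mv/(|q|r) = (4.65×10⁻²⁶)(3.682×10⁵)/((4.806×10⁻¹⁹)(0.379)) ≈ 0.0940 T.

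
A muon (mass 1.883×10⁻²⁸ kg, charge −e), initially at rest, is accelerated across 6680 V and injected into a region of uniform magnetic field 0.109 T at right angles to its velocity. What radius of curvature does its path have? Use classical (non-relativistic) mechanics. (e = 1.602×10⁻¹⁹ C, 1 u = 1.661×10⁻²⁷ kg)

Acceleration: |q|V = ½mv² ⇒ v = √(2|q|V/m) = √(2·1.602×10⁻¹⁹·6680/1.883×10⁻²⁸) ≈ 3.371×10⁶ m/s.
In the field: r = mv/(|q|B) = (1.883×10⁻²⁸)(3.371×10⁶)/((1.602×10⁻¹⁹)(0.109)) ≈ 0.0364 m.

r ≈ 0.0364 m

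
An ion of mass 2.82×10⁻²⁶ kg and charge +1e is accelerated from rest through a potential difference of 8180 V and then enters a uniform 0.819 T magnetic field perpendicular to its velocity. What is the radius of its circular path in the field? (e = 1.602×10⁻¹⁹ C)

Acceleration: |q|V = ½mv² ⇒ v = √(2|q|V/m) = √(2·1.602×10⁻¹⁹·8180/2.82×10⁻²⁶) ≈ 3.049×10⁵ m/s.
In the field: r = mv/(|q|B) = (2.82×10⁻²⁶)(3.049×10⁵)/((1.602×10⁻¹⁹)(0.819)) ≈ 0.0655 m.

r ≈ 0.0655 m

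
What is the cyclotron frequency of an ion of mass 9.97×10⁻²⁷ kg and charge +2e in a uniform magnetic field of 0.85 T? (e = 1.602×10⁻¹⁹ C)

f = |q|B/(2πm).
f = (3.204×10⁻¹⁹)(0.85)/(2π·9.97×10⁻²⁷) ≈ 4.3×10⁶ Hz.

f ≈ 4.3×10⁶ Hz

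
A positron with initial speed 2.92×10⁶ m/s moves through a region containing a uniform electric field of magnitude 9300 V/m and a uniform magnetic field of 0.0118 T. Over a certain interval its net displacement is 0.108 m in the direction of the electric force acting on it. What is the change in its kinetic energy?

The magnetic force is always ⟂ v and does no work; only the electric force changes KE.
ΔKE = F_E · d = |q|E d = (1.602×10⁻¹⁹)(9300)(0.108) ≈ 1.61×10⁻¹⁶ J.

ΔKE ≈ 1.61×10⁻¹⁶ J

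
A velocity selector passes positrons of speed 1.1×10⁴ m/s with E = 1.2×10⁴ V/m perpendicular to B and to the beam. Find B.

B = 1.1 T

Balance of forces in the selector: qE = qvB ⇒ B = E/v.
B = 1.2×10⁴/1.1×10⁴ = 1.1 T.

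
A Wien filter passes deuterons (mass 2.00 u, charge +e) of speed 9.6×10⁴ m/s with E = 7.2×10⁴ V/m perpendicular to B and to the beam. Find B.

B = 0.75 T

Balance of forces in the selector: qE = qvB ⇒ B = E/v.
B = 7.2×10⁴/9.6×10⁴ = 0.75 T.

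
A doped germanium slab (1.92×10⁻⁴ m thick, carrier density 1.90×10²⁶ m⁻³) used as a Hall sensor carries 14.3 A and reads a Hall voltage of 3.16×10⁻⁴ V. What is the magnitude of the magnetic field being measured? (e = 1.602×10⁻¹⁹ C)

From V_H = IB/(n e t), B = V_H n e t / I.
B = (3.16×10⁻⁴)(1.90×10²⁶)(1.602×10⁻¹⁹)(1.92×10⁻⁴)/14.3 ≈ 0.129 T.

B ≈ 0.129 T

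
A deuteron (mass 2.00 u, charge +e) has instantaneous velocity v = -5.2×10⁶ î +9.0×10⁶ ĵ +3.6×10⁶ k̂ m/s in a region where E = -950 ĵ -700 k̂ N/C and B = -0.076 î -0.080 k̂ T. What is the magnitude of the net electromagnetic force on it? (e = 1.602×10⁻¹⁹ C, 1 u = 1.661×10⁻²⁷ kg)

|F| ≈ 1.94×10⁻¹³ N

v×B = (-7.20×10⁵, -6.90×10⁵, 6.84×10⁵) N/C.
E + v×B = (-7.20×10⁵, -6.91×10⁵, 6.83×10⁵) N/C.
F = q(E + v×B) = (1.602×10⁻¹⁹ C)·(-7.20×10⁵, -6.91×10⁵, 6.83×10⁵) = (-1.15×10⁻¹³, -1.11×10⁻¹³, 1.09×10⁻¹³) N.
|F| = 1.94×10⁻¹³ N.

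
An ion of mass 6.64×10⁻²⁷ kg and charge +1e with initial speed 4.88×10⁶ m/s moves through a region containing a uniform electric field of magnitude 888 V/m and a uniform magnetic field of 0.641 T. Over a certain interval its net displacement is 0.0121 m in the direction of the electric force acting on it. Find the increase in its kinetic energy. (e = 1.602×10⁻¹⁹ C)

ΔKE ≈ 1.72×10⁻¹⁸ J

The magnetic force is always ⟂ v and does no work; only the electric force changes KE.
ΔKE = F_E · d = |q|E d = (1.602×10⁻¹⁹)(888)(0.0121) ≈ 1.72×10⁻¹⁸ J.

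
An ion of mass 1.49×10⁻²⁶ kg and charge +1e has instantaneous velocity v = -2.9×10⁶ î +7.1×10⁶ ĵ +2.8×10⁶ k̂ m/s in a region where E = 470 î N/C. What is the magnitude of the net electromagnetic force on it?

Only an electric field acts, so F = qE = (1.602×10⁻¹⁹ C)·(470, 0, 0) = (7.53×10⁻¹⁷, 0, 0) N.
|F| = 7.53×10⁻¹⁷ N.

|F| ≈ 7.53×10⁻¹⁷ N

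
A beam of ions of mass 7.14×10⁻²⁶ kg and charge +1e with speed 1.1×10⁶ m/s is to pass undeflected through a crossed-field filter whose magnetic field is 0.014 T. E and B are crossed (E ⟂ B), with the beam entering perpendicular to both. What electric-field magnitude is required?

For straight-line motion qE = qvB, so E = vB.
E = 1.1×10⁶ × 0.014 = 1.5×10⁴ V/m.

E = 1.5×10⁴ V/m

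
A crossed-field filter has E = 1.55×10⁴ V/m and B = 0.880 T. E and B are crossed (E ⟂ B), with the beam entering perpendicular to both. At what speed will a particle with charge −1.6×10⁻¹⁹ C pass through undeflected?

v = 1.76×10⁴ m/s

Straight-line motion ⇒ electric and magnetic forces cancel, so E = vB.
v = E/B = 1.55×10⁴/0.880 = 1.76×10⁴ m/s.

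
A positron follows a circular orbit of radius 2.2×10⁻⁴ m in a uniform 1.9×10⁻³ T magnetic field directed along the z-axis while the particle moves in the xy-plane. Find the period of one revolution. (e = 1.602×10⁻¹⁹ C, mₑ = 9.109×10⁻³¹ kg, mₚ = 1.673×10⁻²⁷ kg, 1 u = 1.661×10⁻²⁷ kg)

The cyclotron period depends only on m, q, B: T = 2πm/(|q|B).
T = 2π(9.109×10⁻³¹)/((1.602×10⁻¹⁹)(1.9×10⁻³)) ≈ 1.9×10⁻⁸ s.

T ≈ 1.9×10⁻⁸ s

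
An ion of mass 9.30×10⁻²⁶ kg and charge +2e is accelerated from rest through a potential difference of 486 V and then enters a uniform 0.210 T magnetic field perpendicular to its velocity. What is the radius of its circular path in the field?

r ≈ 0.0800 m

Acceleration: |q|V = ½mv² ⇒ v = √(2|q|V/m) = √(2·3.204×10⁻¹⁹·486/9.30×10⁻²⁶) ≈ 5.787×10⁴ m/s.
In the field: r = mv/(|q|B) = (9.30×10⁻²⁶)(5.787×10⁴)/((3.204×10⁻¹⁹)(0.210)) ≈ 0.0800 m.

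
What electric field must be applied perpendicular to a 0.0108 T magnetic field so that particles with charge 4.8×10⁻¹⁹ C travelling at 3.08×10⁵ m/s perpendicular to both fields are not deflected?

For straight-line motion qE = qvB, so E = vB.
E = 3.08×10⁵ × 0.0108 = 3330 V/m.

E = 3330 V/m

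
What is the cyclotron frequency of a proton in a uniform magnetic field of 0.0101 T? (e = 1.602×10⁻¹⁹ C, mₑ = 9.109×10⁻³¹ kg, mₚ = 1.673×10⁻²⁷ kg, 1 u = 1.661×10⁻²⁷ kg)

f ≈ 1.54×10⁵ Hz

f = |q|B/(2πm).
f = (1.602×10⁻¹⁹)(0.0101)/(2π·1.673×10⁻²⁷) ≈ 1.54×10⁵ Hz.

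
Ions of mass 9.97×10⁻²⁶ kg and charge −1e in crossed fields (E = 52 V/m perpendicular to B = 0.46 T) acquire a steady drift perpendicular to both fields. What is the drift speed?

The E×B drift speed is v_d = E/B.
v_d = 52/0.46 = 110 m/s.

v_d ≈ 110 m/s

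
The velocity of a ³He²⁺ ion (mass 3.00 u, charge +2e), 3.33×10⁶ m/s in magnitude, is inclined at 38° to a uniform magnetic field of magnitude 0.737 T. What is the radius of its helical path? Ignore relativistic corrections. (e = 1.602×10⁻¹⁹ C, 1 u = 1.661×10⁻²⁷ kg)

v⊥ = v sinθ = 3.33×10⁶·sin38° ≈ 2.050×10⁶ m/s.
r = m v⊥/(|q|B) = (4.983×10⁻²⁷)(2.050×10⁶)/((3.204×10⁻¹⁹)(0.737)) ≈ 0.0433 m.

r ≈ 0.0433 m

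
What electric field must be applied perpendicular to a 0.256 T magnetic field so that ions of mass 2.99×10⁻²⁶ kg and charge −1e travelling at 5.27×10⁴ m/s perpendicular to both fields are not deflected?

For straight-line motion qE = qvB, so E = vB.
E = 5.27×10⁴ × 0.256 = 1.35×10⁴ V/m.

E = 1.35×10⁴ V/m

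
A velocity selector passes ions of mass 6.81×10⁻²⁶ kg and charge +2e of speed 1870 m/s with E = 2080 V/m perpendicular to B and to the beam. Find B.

B = 1.11 T

Balance of forces in the selector: qE = qvB ⇒ B = E/v.
B = 2080/1870 = 1.11 T.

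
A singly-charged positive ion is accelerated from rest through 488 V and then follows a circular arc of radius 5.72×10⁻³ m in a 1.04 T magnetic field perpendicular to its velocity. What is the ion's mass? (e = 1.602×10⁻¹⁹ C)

Combine |q|V = ½mv² and r = mv/(|q|B): eliminate v to get m = qB²r²/(2V).
m = (1.602×10⁻¹⁹)(1.04)²(5.72×10⁻³)²/(2·488) ≈ 5.81×10⁻²⁷ kg.

m ≈ 5.81×10⁻²⁷ kg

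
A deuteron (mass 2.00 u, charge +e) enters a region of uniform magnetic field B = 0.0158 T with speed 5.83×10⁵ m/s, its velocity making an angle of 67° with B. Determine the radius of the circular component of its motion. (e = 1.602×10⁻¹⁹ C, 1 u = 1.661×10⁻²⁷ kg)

v⊥ = v sinθ = 5.83×10⁵·sin67° ≈ 5.367×10⁵ m/s.
r = m v⊥/(|q|B) = (3.322×10⁻²⁷)(5.367×10⁵)/((1.602×10⁻¹⁹)(0.0158)) ≈ 0.704 m.

r ≈ 0.704 m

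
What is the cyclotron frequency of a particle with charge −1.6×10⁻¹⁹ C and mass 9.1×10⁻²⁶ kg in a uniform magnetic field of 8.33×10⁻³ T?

f ≈ 2330 Hz

f = |q|B/(2πm).
f = (1.6×10⁻¹⁹)(8.33×10⁻³)/(2π·9.1×10⁻²⁶) ≈ 2330 Hz.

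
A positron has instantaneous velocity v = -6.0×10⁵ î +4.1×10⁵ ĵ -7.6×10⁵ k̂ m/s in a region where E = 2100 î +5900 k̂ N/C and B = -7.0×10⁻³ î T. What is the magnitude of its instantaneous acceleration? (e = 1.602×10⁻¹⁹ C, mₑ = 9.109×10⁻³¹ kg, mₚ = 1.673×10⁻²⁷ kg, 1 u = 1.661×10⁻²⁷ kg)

|a| ≈ 1.84×10¹⁵ m/s²

v×B = (0, 5320, 2870) N/C.
E + v×B = (2100, 5320, 8770) N/C.
F = q(E + v×B) = (1.602×10⁻¹⁹ C)·(2100, 5320, 8770) = (3.36×10⁻¹⁶, 8.52×10⁻¹⁶, 1.40×10⁻¹⁵) N.
|a| = |F|/m = 1.677×10⁻¹⁵/9.109×10⁻³¹ ≈ 1.84×10¹⁵ m/s².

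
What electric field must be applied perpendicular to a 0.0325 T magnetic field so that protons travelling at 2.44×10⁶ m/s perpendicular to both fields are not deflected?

E = 7.93×10⁴ V/m

For straight-line motion qE = qvB, so E = vB.
E = 2.44×10⁶ × 0.0325 = 7.93×10⁴ V/m.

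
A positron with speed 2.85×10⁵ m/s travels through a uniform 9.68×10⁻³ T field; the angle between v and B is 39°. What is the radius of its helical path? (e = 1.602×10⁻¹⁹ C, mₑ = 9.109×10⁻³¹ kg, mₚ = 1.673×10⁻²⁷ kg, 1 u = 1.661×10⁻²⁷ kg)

r ≈ 1.05×10⁻⁴ m

v⊥ = v sinθ = 2.85×10⁵·sin39° ≈ 1.794×10⁵ m/s.
r = m v⊥/(|q|B) = (9.109×10⁻³¹)(1.794×10⁵)/((1.602×10⁻¹⁹)(9.68×10⁻³)) ≈ 1.05×10⁻⁴ m.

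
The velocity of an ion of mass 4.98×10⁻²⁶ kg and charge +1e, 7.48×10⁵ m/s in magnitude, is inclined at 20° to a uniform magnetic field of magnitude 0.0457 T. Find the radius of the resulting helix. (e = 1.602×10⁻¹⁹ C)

v⊥ = v sinθ = 7.48×10⁵·sin20° ≈ 2.558×10⁵ m/s.
r = m v⊥/(|q|B) = (4.98×10⁻²⁶)(2.558×10⁵)/((1.602×10⁻¹⁹)(0.0457)) ≈ 1.74 m.

r ≈ 1.74 m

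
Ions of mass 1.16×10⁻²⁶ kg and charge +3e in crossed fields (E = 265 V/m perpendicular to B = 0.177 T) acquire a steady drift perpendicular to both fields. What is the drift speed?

v_d ≈ 1500 m/s

The E×B drift speed is v_d = E/B.
v_d = 265/0.177 = 1500 m/s.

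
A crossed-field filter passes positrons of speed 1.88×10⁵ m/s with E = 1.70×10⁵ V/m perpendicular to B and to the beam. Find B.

B = 0.904 T

Balance of forces in the selector: qE = qvB ⇒ B = E/v.
B = 1.70×10⁵/1.88×10⁵ = 0.904 T.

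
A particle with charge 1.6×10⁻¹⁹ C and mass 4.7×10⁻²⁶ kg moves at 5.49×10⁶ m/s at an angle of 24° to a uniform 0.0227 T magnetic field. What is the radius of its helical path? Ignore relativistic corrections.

v⊥ = v sinθ = 5.49×10⁶·sin24° ≈ 2.233×10⁶ m/s.
r = m v⊥/(|q|B) = (4.7×10⁻²⁶)(2.233×10⁶)/((1.6×10⁻¹⁹)(0.0227)) ≈ 28.9 m.

r ≈ 28.9 m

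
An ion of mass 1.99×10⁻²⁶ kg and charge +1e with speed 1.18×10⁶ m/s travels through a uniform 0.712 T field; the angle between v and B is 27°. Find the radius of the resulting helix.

r ≈ 0.0935 m

v⊥ = v sinθ = 1.18×10⁶·sin27° ≈ 5.357×10⁵ m/s.
r = m v⊥/(|q|B) = (1.99×10⁻²⁶)(5.357×10⁵)/((1.602×10⁻¹⁹)(0.712)) ≈ 0.0935 m.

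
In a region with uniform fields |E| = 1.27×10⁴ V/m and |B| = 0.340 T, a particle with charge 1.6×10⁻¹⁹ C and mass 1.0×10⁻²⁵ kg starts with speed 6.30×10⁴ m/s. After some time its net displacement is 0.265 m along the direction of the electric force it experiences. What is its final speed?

B does no work; ΔKE = |q|E d.
½mv_f² = ½mv₀² + |q|Ed = ½(1.0×10⁻²⁵)(6.30×10⁴)² + (1.6×10⁻¹⁹)(1.27×10⁴)(0.265) ≈ 1.985×10⁻¹⁶ J + 5.385×10⁻¹⁶ J ≈ 7.369×10⁻¹⁶ J.
v_f = √(2·7.369×10⁻¹⁶/1.0×10⁻²⁵) ≈ 1.21×10⁵ m/s.

v_f ≈ 1.21×10⁵ m/s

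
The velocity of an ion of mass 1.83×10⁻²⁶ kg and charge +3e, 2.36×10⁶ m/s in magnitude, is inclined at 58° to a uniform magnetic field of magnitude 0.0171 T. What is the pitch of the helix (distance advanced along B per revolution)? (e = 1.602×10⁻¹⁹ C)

p ≈ 17.5 m

v∥ = v cosθ = 2.36×10⁶·cos58° ≈ 1.251×10⁶ m/s.
T = 2πm/(|q|B) = 2π(1.83×10⁻²⁶)/((4.806×10⁻¹⁹)(0.0171)) ≈ 1.399×10⁻⁵ s.
pitch = v∥ T = (1.251×10⁶)(1.399×10⁻⁵) ≈ 17.5 m.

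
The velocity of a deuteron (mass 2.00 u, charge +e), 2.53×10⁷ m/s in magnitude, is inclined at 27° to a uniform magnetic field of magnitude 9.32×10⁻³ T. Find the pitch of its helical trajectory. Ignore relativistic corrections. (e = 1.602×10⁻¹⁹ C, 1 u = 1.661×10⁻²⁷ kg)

v∥ = v cosθ = 2.53×10⁷·cos27° ≈ 2.254×10⁷ m/s.
T = 2πm/(|q|B) = 2π(3.322×10⁻²⁷)/((1.602×10⁻¹⁹)(9.32×10⁻³)) ≈ 1.398×10⁻⁵ s.
pitch = v∥ T = (2.254×10⁷)(1.398×10⁻⁵) ≈ 315 m.

p ≈ 315 m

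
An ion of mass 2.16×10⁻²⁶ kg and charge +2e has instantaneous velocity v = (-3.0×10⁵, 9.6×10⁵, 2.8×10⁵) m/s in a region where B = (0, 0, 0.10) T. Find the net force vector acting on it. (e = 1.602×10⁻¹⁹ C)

F ≈ (3.08×10⁻¹⁴, 9.61×10⁻¹⁵, 0) N

v×B = (9.60×10⁴, 3.00×10⁴, 0) N/C.
F = q v×B = (3.204×10⁻¹⁹ C)·(9.60×10⁴, 3.00×10⁴, 0) = (3.08×10⁻¹⁴, 9.61×10⁻¹⁵, 0) N.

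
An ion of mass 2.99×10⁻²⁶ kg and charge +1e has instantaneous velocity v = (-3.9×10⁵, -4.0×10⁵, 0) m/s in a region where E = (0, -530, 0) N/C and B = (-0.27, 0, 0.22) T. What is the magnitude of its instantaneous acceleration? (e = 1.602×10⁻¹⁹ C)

|a| ≈ 8.75×10¹¹ m/s²

v×B = (-8.80×10⁴, 8.58×10⁴, -1.08×10⁵) N/C.
E + v×B = (-8.80×10⁴, 8.53×10⁴, -1.08×10⁵) N/C.
F = q(E + v×B) = (1.602×10⁻¹⁹ C)·(-8.80×10⁴, 8.53×10⁴, -1.08×10⁵) = (-1.41×10⁻¹⁴, 1.37×10⁻¹⁴, -1.73×10⁻¹⁴) N.
|a| = |F|/m = 2.617×10⁻¹⁴/2.99×10⁻²⁶ ≈ 8.75×10¹¹ m/s².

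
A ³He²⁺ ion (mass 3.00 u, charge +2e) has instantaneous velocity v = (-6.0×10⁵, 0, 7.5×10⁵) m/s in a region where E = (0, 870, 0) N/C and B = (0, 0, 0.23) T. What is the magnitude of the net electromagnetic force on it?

v×B = (0, 1.38×10⁵, 0) N/C.
E + v×B = (0, 1.39×10⁵, 0) N/C.
F = q(E + v×B) = (3.204×10⁻¹⁹ C)·(0, 1.39×10⁵, 0) = (0, 4.45×10⁻¹⁴, 0) N.
|F| = 4.45×10⁻¹⁴ N.

|F| ≈ 4.45×10⁻¹⁴ N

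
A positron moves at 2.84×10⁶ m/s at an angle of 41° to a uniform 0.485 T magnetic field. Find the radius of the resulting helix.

v⊥ = v sinθ = 2.84×10⁶·sin41° ≈ 1.863×10⁶ m/s.
r = m v⊥/(|q|B) = (9.109×10⁻³¹)(1.863×10⁶)/((1.602×10⁻¹⁹)(0.485)) ≈ 2.18×10⁻⁵ m.

r ≈ 2.18×10⁻⁵ m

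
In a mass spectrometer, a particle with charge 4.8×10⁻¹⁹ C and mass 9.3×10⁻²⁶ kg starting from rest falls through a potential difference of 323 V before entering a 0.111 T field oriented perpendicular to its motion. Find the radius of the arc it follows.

Acceleration: |q|V = ½mv² ⇒ v = √(2|q|V/m) = √(2·4.8×10⁻¹⁹·323/9.3×10⁻²⁶) ≈ 5.774×10⁴ m/s.
In the field: r = mv/(|q|B) = (9.3×10⁻²⁶)(5.774×10⁴)/((4.8×10⁻¹⁹)(0.111)) ≈ 0.101 m.

r ≈ 0.101 m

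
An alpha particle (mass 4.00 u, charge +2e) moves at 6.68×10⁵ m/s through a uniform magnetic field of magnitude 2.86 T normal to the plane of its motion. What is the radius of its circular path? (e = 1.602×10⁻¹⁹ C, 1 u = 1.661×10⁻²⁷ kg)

r ≈ 4.84×10⁻³ m

The magnetic force provides the centripetal force: |q|vB = mv²/r.
r = mv/(|q|B) = (6.644×10⁻²⁷)(6.68×10⁵)/((3.204×10⁻¹⁹)(2.86)) ≈ 4.84×10⁻³ m.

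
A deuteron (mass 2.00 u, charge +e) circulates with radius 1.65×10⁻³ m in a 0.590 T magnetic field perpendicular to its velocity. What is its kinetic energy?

KE ≈ 3.66×10⁻¹⁸ J

v = |q|Br/m, then KE = ½mv² = (qBr)²/(2m).
v = (1.602×10⁻¹⁹)(0.590)(1.65×10⁻³)/3.322×10⁻²⁷ ≈ 4.695×10⁴ m/s.
KE = ½(3.322×10⁻²⁷)(4.695×10⁴)² ≈ 3.66×10⁻¹⁸ J.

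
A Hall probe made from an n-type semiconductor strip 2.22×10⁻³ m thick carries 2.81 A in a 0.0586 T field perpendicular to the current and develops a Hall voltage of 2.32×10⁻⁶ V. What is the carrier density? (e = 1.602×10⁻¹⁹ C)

From V_H = IB/(n e t), n = IB/(V_H e t).
n = (2.81)(0.0586)/((2.32×10⁻⁶)(1.602×10⁻¹⁹)(2.22×10⁻³)) ≈ 2.00×10²⁶ m⁻³.

n ≈ 2.00×10²⁶ m⁻³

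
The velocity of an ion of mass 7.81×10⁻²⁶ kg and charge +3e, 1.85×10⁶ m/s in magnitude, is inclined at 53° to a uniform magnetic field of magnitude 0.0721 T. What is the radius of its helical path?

r ≈ 3.33 m

v⊥ = v sinθ = 1.85×10⁶·sin53° ≈ 1.477×10⁶ m/s.
r = m v⊥/(|q|B) = (7.81×10⁻²⁶)(1.477×10⁶)/((4.806×10⁻¹⁹)(0.0721)) ≈ 3.33 m.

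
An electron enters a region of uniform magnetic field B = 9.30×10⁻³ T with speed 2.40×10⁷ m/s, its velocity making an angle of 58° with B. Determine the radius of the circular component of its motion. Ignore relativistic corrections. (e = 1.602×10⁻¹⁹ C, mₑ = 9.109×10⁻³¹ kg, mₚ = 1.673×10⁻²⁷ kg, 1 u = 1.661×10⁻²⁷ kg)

r ≈ 0.0124 m

v⊥ = v sinθ = 2.40×10⁷·sin58° ≈ 2.035×10⁷ m/s.
r = m v⊥/(|q|B) = (9.109×10⁻³¹)(2.035×10⁷)/((1.602×10⁻¹⁹)(9.30×10⁻³)) ≈ 0.0124 m.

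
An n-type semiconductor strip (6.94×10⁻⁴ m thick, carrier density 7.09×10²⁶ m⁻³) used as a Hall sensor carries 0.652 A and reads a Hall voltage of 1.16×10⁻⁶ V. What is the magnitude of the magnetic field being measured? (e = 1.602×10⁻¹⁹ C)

From V_H = IB/(n e t), B = V_H n e t / I.
B = (1.16×10⁻⁶)(7.09×10²⁶)(1.602×10⁻¹⁹)(6.94×10⁻⁴)/0.652 ≈ 0.140 T.

B ≈ 0.140 T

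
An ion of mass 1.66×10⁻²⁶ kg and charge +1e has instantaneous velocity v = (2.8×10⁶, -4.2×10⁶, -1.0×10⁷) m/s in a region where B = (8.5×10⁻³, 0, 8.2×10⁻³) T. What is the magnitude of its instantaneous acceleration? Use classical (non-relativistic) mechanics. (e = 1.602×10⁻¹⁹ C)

|a| ≈ 1.15×10¹² m/s²

v×B = (-3.44×10⁴, -1.08×10⁵, 3.57×10⁴) N/C.
F = q v×B = (1.602×10⁻¹⁹ C)·(-3.44×10⁴, -1.08×10⁵, 3.57×10⁴) = (-5.52×10⁻¹⁵, -1.73×10⁻¹⁴, 5.72×10⁻¹⁵) N.
|a| = |F|/m = 1.903×10⁻¹⁴/1.66×10⁻²⁶ ≈ 1.15×10¹² m/s².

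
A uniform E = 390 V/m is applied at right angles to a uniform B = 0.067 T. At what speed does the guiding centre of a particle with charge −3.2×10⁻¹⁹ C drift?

v_d ≈ 5800 m/s

In crossed fields the guiding centre drifts at v_d = |E×B|/B² = E/B, independent of charge and mass.
v_d = 390/0.067 = 5800 m/s.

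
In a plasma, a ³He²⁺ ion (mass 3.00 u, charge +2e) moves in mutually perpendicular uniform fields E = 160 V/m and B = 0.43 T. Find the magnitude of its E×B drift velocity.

The E×B drift speed is v_d = E/B.
v_d = 160/0.43 = 370 m/s.

v_d ≈ 370 m/s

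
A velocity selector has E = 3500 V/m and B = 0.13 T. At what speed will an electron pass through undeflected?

For undeflected motion the electric and magnetic forces balance: qE = qvB.
v = E/B = 3500/0.13 = 2.7×10⁴ m/s.

v = 2.7×10⁴ m/s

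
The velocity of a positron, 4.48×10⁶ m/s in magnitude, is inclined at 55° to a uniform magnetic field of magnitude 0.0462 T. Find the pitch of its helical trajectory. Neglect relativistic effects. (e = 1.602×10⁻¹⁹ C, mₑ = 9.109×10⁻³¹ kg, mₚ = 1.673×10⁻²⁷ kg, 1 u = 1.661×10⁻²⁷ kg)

p ≈ 1.99×10⁻³ m

v∥ = v cosθ = 4.48×10⁶·cos55° ≈ 2.570×10⁶ m/s.
T = 2πm/(|q|B) = 2π(9.109×10⁻³¹)/((1.602×10⁻¹⁹)(0.0462)) ≈ 7.733×10⁻¹⁰ s.
pitch = v∥ T = (2.570×10⁶)(7.733×10⁻¹⁰) ≈ 1.99×10⁻³ m.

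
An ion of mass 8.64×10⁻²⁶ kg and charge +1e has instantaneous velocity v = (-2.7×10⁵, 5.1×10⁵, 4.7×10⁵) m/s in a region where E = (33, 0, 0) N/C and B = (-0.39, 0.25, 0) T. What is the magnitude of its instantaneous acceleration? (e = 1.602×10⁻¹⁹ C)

v×B = (-1.18×10⁵, -1.83×10⁵, 1.31×10⁵) N/C.
E + v×B = (-1.17×10⁵, -1.83×10⁵, 1.31×10⁵) N/C.
F = q(E + v×B) = (1.602×10⁻¹⁹ C)·(-1.17×10⁵, -1.83×10⁵, 1.31×10⁵) = (-1.88×10⁻¹⁴, -2.94×10⁻¹⁴, 2.11×10⁻¹⁴) N.
|a| = |F|/m = 4.074×10⁻¹⁴/8.64×10⁻²⁶ ≈ 4.71×10¹¹ m/s².

|a| ≈ 4.71×10¹¹ m/s²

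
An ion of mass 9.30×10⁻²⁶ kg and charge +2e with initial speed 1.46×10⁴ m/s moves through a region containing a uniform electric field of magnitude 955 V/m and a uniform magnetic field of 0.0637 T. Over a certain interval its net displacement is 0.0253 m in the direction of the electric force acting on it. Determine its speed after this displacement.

v_f ≈ 1.95×10⁴ m/s

B does no work; ΔKE = |q|E d.
½mv_f² = ½mv₀² + |q|Ed = ½(9.30×10⁻²⁶)(1.46×10⁴)² + (3.204×10⁻¹⁹)(955)(0.0253) ≈ 9.912×10⁻¹⁸ J + 7.741×10⁻¹⁸ J ≈ 1.765×10⁻¹⁷ J.
v_f = √(2·1.765×10⁻¹⁷/9.30×10⁻²⁶) ≈ 1.95×10⁴ m/s.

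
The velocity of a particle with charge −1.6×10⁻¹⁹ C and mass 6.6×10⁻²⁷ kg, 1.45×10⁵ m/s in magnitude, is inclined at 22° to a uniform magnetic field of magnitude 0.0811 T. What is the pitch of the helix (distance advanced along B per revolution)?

p ≈ 0.430 m

v∥ = v cosθ = 1.45×10⁵·cos22° ≈ 1.344×10⁵ m/s.
T = 2πm/(|q|B) = 2π(6.6×10⁻²⁷)/((1.6×10⁻¹⁹)(0.0811)) ≈ 3.196×10⁻⁶ s.
pitch = v∥ T = (1.344×10⁵)(3.196×10⁻⁶) ≈ 0.430 m.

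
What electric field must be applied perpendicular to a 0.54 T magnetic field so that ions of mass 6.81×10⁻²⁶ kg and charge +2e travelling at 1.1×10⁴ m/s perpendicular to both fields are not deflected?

For straight-line motion qE = qvB, so E = vB.
E = 1.1×10⁴ × 0.54 = 5900 V/m.

E = 5900 V/m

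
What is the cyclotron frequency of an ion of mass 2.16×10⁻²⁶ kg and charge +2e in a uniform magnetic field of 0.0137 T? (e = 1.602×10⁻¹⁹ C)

f ≈ 3.23×10⁴ Hz

f = |q|B/(2πm).
f = (3.204×10⁻¹⁹)(0.0137)/(2π·2.16×10⁻²⁶) ≈ 3.23×10⁴ Hz.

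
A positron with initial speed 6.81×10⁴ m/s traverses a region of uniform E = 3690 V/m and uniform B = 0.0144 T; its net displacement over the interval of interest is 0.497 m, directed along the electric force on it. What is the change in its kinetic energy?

ΔKE ≈ 2.94×10⁻¹⁶ J

The magnetic force is always ⟂ v and does no work; only the electric force changes KE.
ΔKE = F_E · d = |q|E d = (1.602×10⁻¹⁹)(3690)(0.497) ≈ 2.94×10⁻¹⁶ J.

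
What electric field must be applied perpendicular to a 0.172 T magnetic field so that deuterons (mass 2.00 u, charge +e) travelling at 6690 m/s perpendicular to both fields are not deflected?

For straight-line motion qE = qvB, so E = vB.
E = 6690 × 0.172 = 1150 V/m.

E = 1150 V/m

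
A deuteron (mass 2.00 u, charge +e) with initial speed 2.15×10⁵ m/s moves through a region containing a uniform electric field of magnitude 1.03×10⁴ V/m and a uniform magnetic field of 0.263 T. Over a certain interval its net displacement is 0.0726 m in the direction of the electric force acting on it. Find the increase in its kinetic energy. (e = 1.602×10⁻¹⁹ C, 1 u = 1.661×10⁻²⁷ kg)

ΔKE ≈ 1.20×10⁻¹⁶ J

The magnetic force is always ⟂ v and does no work; only the electric force changes KE.
ΔKE = F_E · d = |q|E d = (1.602×10⁻¹⁹)(1.03×10⁴)(0.0726) ≈ 1.20×10⁻¹⁶ J.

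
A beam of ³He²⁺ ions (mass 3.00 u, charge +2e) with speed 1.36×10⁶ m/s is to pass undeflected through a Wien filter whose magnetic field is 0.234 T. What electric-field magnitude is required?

For straight-line motion qE = qvB, so E = vB.
E = 1.36×10⁶ × 0.234 = 3.18×10⁵ V/m.

E = 3.18×10⁵ V/m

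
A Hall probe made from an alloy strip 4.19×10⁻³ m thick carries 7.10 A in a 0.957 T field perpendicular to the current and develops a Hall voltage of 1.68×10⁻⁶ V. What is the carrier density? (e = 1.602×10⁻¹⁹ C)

n ≈ 6.03×10²⁷ m⁻³

From V_H = IB/(n e t), n = IB/(V_H e t).
n = (7.10)(0.957)/((1.68×10⁻⁶)(1.602×10⁻¹⁹)(4.19×10⁻³)) ≈ 6.03×10²⁷ m⁻³.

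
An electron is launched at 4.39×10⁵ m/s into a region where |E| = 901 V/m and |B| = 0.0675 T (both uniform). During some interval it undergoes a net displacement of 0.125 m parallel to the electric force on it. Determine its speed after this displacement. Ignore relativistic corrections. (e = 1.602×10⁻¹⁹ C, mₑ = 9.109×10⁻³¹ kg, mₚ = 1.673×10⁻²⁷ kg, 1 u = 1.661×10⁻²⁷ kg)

B does no work; ΔKE = |q|E d.
½mv_f² = ½mv₀² + |q|Ed = ½(9.109×10⁻³¹)(4.39×10⁵)² + (1.602×10⁻¹⁹)(901)(0.125) ≈ 8.777×10⁻²⁰ J + 1.804×10⁻¹⁷ J ≈ 1.813×10⁻¹⁷ J.
v_f = √(2·1.813×10⁻¹⁷/9.109×10⁻³¹) ≈ 6.31×10⁶ m/s.

v_f ≈ 6.31×10⁶ m/s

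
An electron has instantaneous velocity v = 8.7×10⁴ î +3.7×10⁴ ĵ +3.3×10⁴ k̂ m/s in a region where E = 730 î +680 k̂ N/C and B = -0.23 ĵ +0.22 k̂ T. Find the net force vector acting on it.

v×B = (1.57×10⁴, -1.91×10⁴, -2.00×10⁴) N/C.
E + v×B = (1.65×10⁴, -1.91×10⁴, -1.93×10⁴) N/C.
F = q(E + v×B) = (−1.602×10⁻¹⁹ C)·(1.65×10⁴, -1.91×10⁴, -1.93×10⁴) = (-2.64×10⁻¹⁵, 3.07×10⁻¹⁵, 3.10×10⁻¹⁵) N.

F ≈ (-2.64×10⁻¹⁵, 3.07×10⁻¹⁵, 3.10×10⁻¹⁵) N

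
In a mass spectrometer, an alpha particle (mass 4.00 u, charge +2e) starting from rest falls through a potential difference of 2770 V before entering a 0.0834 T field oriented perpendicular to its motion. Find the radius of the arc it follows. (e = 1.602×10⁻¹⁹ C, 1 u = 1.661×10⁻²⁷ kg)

Acceleration: |q|V = ½mv² ⇒ v = √(2|q|V/m) = √(2·3.204×10⁻¹⁹·2770/6.644×10⁻²⁷) ≈ 5.169×10⁵ m/s.
In the field: r = mv/(|q|B) = (6.644×10⁻²⁷)(5.169×10⁵)/((3.204×10⁻¹⁹)(0.0834)) ≈ 0.129 m.

r ≈ 0.129 m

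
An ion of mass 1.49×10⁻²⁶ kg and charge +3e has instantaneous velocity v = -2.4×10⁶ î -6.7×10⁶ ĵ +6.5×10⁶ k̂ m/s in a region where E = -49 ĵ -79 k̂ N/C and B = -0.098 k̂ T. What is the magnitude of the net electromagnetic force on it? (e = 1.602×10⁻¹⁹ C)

|F| ≈ 3.35×10⁻¹³ N

v×B = (6.57×10⁵, -2.35×10⁵, 0) N/C.
E + v×B = (6.57×10⁵, -2.35×10⁵, -79.0) N/C.
F = q(E + v×B) = (4.806×10⁻¹⁹ C)·(6.57×10⁵, -2.35×10⁵, -79.0) = (3.16×10⁻¹³, -1.13×10⁻¹³, -3.80×10⁻¹⁷) N.
|F| = 3.35×10⁻¹³ N.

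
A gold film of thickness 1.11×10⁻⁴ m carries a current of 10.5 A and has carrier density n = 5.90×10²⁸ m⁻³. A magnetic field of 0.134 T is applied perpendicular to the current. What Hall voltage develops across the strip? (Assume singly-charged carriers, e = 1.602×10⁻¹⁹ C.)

V_H = IB/(n e t).
V_H = (10.5)(0.134)/((5.90×10²⁸)(1.602×10⁻¹⁹)(1.11×10⁻⁴)) ≈ 1.34×10⁻⁶ V.

V_H ≈ 1.34×10⁻⁶ V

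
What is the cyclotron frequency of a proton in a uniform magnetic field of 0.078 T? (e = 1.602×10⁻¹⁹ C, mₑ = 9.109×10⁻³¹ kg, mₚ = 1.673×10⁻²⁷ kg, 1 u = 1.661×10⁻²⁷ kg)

f ≈ 1.2×10⁶ Hz

f = |q|B/(2πm).
f = (1.602×10⁻¹⁹)(0.078)/(2π·1.673×10⁻²⁷) ≈ 1.2×10⁶ Hz.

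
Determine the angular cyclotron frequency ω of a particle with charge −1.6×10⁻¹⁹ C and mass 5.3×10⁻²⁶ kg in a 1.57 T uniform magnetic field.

ω ≈ 4.74×10⁶ rad/s

ω = |q|B/m.
ω = (1.6×10⁻¹⁹)(1.57)/5.3×10⁻²⁶ ≈ 4.74×10⁶ rad/s.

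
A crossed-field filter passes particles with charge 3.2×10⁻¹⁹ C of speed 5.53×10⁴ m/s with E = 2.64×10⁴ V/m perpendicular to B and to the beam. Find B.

B = 0.477 T

Balance of forces in the selector: qE = qvB ⇒ B = E/v.
B = 2.64×10⁴/5.53×10⁴ = 0.477 T.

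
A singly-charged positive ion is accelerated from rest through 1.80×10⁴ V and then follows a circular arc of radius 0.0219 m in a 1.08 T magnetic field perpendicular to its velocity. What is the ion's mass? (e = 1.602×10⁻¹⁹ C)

m ≈ 2.49×10⁻²⁷ kg

Combine |q|V = ½mv² and r = mv/(|q|B): eliminate v to get m = qB²r²/(2V).
m = (1.602×10⁻¹⁹)(1.08)²(0.0219)²/(2·1.80×10⁴) ≈ 2.49×10⁻²⁷ kg.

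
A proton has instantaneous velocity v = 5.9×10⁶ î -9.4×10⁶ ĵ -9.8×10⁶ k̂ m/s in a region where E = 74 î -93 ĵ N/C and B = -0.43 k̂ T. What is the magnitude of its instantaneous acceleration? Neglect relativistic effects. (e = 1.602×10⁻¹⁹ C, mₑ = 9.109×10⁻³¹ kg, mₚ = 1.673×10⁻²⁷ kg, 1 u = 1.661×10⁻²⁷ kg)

v×B = (4.04×10⁶, 2.54×10⁶, 0) N/C.
E + v×B = (4.04×10⁶, 2.54×10⁶, 0) N/C.
F = q(E + v×B) = (1.602×10⁻¹⁹ C)·(4.04×10⁶, 2.54×10⁶, 0) = (6.48×10⁻¹³, 4.06×10⁻¹³, 0) N.
|a| = |F|/m = 7.645×10⁻¹³/1.673×10⁻²⁷ ≈ 4.57×10¹⁴ m/s².

|a| ≈ 4.57×10¹⁴ m/s²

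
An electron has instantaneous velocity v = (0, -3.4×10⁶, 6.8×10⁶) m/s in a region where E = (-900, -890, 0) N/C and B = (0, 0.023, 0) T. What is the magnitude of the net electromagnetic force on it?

|F| ≈ 2.52×10⁻¹⁴ N

v×B = (-1.56×10⁵, 0, 0) N/C.
E + v×B = (-1.57×10⁵, -890, 0) N/C.
F = q(E + v×B) = (−1.602×10⁻¹⁹ C)·(-1.57×10⁵, -890, 0) = (2.52×10⁻¹⁴, 1.43×10⁻¹⁶, 0) N.
|F| = 2.52×10⁻¹⁴ N.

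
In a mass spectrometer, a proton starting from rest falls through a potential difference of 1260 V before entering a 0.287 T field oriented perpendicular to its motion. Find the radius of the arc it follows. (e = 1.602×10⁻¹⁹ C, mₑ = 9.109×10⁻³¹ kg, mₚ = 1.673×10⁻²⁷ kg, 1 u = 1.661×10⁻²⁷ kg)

r ≈ 0.0179 m

Acceleration: |q|V = ½mv² ⇒ v = √(2|q|V/m) = √(2·1.602×10⁻¹⁹·1260/1.673×10⁻²⁷) ≈ 4.912×10⁵ m/s.
In the field: r = mv/(|q|B) = (1.673×10⁻²⁷)(4.912×10⁵)/((1.602×10⁻¹⁹)(0.287)) ≈ 0.0179 m.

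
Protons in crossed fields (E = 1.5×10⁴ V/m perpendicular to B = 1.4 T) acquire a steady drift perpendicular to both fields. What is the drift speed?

v_d ≈ 1.1×10⁴ m/s

In crossed fields the guiding centre drifts at v_d = |E×B|/B² = E/B, independent of charge and mass.
v_d = 1.5×10⁴/1.4 = 1.1×10⁴ m/s.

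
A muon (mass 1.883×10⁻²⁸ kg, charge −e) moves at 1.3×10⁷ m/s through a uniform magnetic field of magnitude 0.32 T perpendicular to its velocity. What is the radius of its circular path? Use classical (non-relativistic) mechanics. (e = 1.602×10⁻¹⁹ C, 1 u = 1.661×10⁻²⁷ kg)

The magnetic force provides the centripetal force: |q|vB = mv²/r.
r = mv/(|q|B) = (1.883×10⁻²⁸)(1.3×10⁷)/((1.602×10⁻¹⁹)(0.32)) ≈ 0.048 m.

r ≈ 0.048 m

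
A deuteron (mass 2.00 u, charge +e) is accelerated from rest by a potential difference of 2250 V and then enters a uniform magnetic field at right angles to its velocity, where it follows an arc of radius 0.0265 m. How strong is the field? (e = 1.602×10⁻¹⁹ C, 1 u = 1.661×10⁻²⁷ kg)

B ≈ 0.365 T

v = √(2|q|V/m) = √(2·1.602×10⁻¹⁹·2250/3.322×10⁻²⁷) ≈ 4.658×10⁵ m/s.
B = mv/(|q|r) = (3.322×10⁻²⁷)(4.658×10⁵)/((1.602×10⁻¹⁹)(0.0265)) ≈ 0.365 T.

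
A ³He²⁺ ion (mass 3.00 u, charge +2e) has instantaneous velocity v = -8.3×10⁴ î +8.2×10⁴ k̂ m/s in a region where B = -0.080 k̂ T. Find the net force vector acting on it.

F ≈ (0, -2.13×10⁻¹⁵, 0) N

v×B = (0, -6640, 0) N/C.
F = q v×B = (3.204×10⁻¹⁹ C)·(0, -6640, 0) = (0, -2.13×10⁻¹⁵, 0) N.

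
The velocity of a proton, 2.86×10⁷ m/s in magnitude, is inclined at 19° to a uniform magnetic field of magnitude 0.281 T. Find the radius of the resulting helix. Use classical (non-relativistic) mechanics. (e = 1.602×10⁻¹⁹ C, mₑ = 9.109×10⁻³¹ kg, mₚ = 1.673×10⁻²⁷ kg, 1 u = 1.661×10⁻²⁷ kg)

r ≈ 0.346 m

v⊥ = v sinθ = 2.86×10⁷·sin19° ≈ 9.311×10⁶ m/s.
r = m v⊥/(|q|B) = (1.673×10⁻²⁷)(9.311×10⁶)/((1.602×10⁻¹⁹)(0.281)) ≈ 0.346 m.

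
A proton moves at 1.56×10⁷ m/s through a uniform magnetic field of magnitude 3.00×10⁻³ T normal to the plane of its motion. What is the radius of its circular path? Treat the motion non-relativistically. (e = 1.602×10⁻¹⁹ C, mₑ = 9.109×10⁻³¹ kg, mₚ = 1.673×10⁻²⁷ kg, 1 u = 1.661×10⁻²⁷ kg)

The magnetic force provides the centripetal force: |q|vB = mv²/r.
r = mv/(|q|B) = (1.673×10⁻²⁷)(1.56×10⁷)/((1.602×10⁻¹⁹)(3.00×10⁻³)) ≈ 54.3 m.

r ≈ 54.3 m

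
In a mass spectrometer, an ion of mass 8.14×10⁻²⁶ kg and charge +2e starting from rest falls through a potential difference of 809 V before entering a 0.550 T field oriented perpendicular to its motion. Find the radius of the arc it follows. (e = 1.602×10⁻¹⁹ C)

r ≈ 0.0369 m

Acceleration: |q|V = ½mv² ⇒ v = √(2|q|V/m) = √(2·3.204×10⁻¹⁹·809/8.14×10⁻²⁶) ≈ 7.980×10⁴ m/s.
In the field: r = mv/(|q|B) = (8.14×10⁻²⁶)(7.980×10⁴)/((3.204×10⁻¹⁹)(0.550)) ≈ 0.0369 m.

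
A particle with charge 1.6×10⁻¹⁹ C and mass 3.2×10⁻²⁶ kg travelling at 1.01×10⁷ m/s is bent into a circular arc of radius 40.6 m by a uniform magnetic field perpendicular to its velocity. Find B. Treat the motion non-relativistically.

B ≈ 0.0498 T

From |q|vB = mv²/r, B = mv/(|q|r).
B = (3.2×10⁻²⁶)(1.01×10⁷)/((1.6×10⁻¹⁹)(40.6)) ≈ 0.0498 T.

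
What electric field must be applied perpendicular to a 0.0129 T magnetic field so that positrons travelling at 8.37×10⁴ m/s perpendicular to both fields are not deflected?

E = 1080 V/m

For straight-line motion qE = qvB, so E = vB.
E = 8.37×10⁴ × 0.0129 = 1080 V/m.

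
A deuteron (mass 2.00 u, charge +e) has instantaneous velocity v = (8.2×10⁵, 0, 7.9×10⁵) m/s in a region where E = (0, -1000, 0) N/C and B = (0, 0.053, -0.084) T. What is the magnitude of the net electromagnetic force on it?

|F| ≈ 1.46×10⁻¹⁴ N

v×B = (-4.19×10⁴, 6.89×10⁴, 4.35×10⁴) N/C.
E + v×B = (-4.19×10⁴, 6.79×10⁴, 4.35×10⁴) N/C.
F = q(E + v×B) = (1.602×10⁻¹⁹ C)·(-4.19×10⁴, 6.79×10⁴, 4.35×10⁴) = (-6.71×10⁻¹⁵, 1.09×10⁻¹⁴, 6.96×10⁻¹⁵) N.
|F| = 1.46×10⁻¹⁴ N.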